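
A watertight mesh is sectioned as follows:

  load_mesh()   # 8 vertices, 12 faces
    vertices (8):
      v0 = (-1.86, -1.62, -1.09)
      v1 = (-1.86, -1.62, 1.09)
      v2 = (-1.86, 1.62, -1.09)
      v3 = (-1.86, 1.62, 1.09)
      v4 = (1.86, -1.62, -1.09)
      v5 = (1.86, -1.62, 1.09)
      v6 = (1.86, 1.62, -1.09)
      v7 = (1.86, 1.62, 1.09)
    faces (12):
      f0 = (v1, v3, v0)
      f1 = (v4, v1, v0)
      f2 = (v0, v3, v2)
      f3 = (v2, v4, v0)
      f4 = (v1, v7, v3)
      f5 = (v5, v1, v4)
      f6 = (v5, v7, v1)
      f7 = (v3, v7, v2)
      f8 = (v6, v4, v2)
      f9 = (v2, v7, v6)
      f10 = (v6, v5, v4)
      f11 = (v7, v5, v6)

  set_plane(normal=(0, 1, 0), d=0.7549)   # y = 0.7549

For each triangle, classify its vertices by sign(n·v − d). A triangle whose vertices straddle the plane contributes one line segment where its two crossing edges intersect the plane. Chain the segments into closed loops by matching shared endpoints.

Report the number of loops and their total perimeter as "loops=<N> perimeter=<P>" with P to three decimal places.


loops=1 perimeter=11.800

Straddling triangles (8 of 12):
  (v1,v3,v0) [-+-] → (-1.86, 0.7549, 1.09)–(-1.86, 0.7549, 0.507927)  len=0.5821
  (v0,v3,v2) [-++] → (-1.86, 0.7549, 0.507927)–(-1.86, 0.7549, -1.09)  len=1.5979
  (v2,v4,v0) [+--] → (-0.866737, 0.7549, -1.09)–(-1.86, 0.7549, -1.09)  len=0.9933
  (v1,v7,v3) [-++] → (0.866737, 0.7549, 1.09)–(-1.86, 0.7549, 1.09)  len=2.7267
  (v5,v7,v1) [-+-] → (1.86, 0.7549, 1.09)–(0.866737, 0.7549, 1.09)  len=0.9933
  (v6,v4,v2) [+-+] → (1.86, 0.7549, -1.09)–(-0.866737, 0.7549, -1.09)  len=2.7267
  (v6,v5,v4) [+--] → (1.86, 0.7549, -0.507927)–(1.86, 0.7549, -1.09)  len=0.5821
  (v7,v5,v6) [+-+] → (1.86, 0.7549, 1.09)–(1.86, 0.7549, -0.507927)  len=1.5979

Chained into 1 loop(s):
  loop 1: 8 segments, perimeter = 11.8000
Total perimeter = 11.800


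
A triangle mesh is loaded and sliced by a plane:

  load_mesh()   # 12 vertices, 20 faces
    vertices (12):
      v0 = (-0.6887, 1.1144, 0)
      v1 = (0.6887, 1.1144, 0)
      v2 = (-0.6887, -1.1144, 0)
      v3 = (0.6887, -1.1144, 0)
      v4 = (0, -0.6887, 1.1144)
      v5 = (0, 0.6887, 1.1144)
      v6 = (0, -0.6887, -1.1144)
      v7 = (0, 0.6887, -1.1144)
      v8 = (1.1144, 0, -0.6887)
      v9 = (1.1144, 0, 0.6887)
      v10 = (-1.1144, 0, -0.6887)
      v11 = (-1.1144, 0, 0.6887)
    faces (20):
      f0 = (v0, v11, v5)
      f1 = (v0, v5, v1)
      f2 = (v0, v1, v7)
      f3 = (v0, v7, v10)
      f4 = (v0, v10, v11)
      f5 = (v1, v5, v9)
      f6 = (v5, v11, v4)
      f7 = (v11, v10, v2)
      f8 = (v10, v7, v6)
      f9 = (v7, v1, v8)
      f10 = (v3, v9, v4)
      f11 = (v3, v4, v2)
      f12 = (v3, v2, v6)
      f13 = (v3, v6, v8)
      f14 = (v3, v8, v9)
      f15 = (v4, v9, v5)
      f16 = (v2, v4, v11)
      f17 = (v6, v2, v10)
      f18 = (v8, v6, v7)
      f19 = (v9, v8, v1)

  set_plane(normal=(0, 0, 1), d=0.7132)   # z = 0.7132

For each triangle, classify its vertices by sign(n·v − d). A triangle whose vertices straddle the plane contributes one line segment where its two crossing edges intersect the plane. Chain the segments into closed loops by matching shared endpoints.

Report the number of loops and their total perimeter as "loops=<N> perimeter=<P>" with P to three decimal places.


Straddling triangles (8 of 20):
  (v0,v11,v5) [--+] → (-1.05026, 0.0396362, 0.7132)–(-0.247942, 0.841958, 0.7132)  len=1.1347
  (v0,v5,v1) [-+-] → (-0.247942, 0.841958, 0.7132)–(0.247942, 0.841958, 0.7132)  len=0.4959
  (v1,v5,v9) [-+-] → (0.247942, 0.841958, 0.7132)–(1.05026, 0.0396362, 0.7132)  len=1.1347
  (v5,v11,v4) [+-+] → (-1.05026, 0.0396362, 0.7132)–(-1.05026, -0.0396362, 0.7132)  len=0.0793
  (v3,v9,v4) [--+] → (1.05026, -0.0396362, 0.7132)–(0.247942, -0.841958, 0.7132)  len=1.1347
  (v3,v4,v2) [-+-] → (0.247942, -0.841958, 0.7132)–(-0.247942, -0.841958, 0.7132)  len=0.4959
  (v4,v9,v5) [+-+] → (1.05026, -0.0396362, 0.7132)–(1.05026, 0.0396362, 0.7132)  len=0.0793
  (v2,v4,v11) [-+-] → (-0.247942, -0.841958, 0.7132)–(-1.05026, -0.0396362, 0.7132)  len=1.1347

Chained into 1 loop(s):
  loop 1: 8 segments, perimeter = 5.6889
Total perimeter = 5.689

loops=1 perimeter=5.689


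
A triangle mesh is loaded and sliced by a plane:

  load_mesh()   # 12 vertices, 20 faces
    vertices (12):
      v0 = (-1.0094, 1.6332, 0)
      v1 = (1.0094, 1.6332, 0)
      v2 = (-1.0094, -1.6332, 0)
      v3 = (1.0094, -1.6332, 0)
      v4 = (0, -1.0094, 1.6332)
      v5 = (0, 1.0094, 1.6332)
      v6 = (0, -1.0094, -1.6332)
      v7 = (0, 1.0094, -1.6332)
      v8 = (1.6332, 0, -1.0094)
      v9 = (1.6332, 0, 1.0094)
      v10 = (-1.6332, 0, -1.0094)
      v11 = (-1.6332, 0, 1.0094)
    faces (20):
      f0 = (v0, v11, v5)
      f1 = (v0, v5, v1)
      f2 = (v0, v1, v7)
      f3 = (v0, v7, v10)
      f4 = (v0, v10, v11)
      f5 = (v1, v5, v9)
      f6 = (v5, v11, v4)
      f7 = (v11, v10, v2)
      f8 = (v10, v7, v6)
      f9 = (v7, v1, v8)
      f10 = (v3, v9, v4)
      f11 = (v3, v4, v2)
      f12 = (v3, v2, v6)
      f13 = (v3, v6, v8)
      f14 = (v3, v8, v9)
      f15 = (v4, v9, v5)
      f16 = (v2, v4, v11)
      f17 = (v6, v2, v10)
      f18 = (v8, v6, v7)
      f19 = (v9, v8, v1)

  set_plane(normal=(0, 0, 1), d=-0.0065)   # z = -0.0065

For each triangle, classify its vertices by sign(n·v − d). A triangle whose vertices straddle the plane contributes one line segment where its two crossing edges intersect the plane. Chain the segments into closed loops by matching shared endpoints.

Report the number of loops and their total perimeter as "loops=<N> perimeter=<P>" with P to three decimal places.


Straddling triangles (10 of 20):
  (v0,v1,v7) [++-] → (1.00538, 1.63072, -0.0065)–(-1.00538, 1.63072, -0.0065)  len=2.0108
  (v0,v7,v10) [+--] → (-1.00538, 1.63072, -0.0065)–(-1.01342, 1.62268, -0.0065)  len=0.0114
  (v0,v10,v11) [+-+] → (-1.01342, 1.62268, -0.0065)–(-1.6332, 0, -0.0065)  len=1.7370
  (v11,v10,v2) [+-+] → (-1.6332, 0, -0.0065)–(-1.01342, -1.62268, -0.0065)  len=1.7370
  (v7,v1,v8) [-+-] → (1.00538, 1.63072, -0.0065)–(1.01342, 1.62268, -0.0065)  len=0.0114
  (v3,v2,v6) [++-] → (-1.00538, -1.63072, -0.0065)–(1.00538, -1.63072, -0.0065)  len=2.0108
  (v3,v6,v8) [+--] → (1.00538, -1.63072, -0.0065)–(1.01342, -1.62268, -0.0065)  len=0.0114
  (v3,v8,v9) [+-+] → (1.01342, -1.62268, -0.0065)–(1.6332, 0, -0.0065)  len=1.7370
  (v6,v2,v10) [-+-] → (-1.00538, -1.63072, -0.0065)–(-1.01342, -1.62268, -0.0065)  len=0.0114
  (v9,v8,v1) [+-+] → (1.6332, 0, -0.0065)–(1.01342, 1.62268, -0.0065)  len=1.7370

Chained into 1 loop(s):
  loop 1: 10 segments, perimeter = 11.0151
Total perimeter = 11.015

loops=1 perimeter=11.015


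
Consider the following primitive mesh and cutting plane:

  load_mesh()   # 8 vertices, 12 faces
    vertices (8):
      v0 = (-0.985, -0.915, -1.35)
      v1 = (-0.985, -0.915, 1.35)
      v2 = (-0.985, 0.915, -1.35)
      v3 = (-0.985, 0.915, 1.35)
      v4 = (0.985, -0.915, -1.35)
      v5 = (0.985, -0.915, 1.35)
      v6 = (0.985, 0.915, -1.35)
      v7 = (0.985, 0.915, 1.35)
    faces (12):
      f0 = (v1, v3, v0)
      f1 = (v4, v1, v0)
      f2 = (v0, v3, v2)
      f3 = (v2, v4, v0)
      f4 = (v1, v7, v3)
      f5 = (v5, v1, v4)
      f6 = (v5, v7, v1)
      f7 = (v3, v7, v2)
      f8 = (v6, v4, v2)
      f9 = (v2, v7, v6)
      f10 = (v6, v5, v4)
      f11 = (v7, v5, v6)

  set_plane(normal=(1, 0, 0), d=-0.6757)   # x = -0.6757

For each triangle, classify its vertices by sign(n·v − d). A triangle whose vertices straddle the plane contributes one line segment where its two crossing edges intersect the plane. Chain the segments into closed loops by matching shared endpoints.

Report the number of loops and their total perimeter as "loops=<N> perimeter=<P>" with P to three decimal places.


Straddling triangles (8 of 12):
  (v4,v1,v0) [+--] → (-0.6757, -0.915, 0.926086)–(-0.6757, -0.915, -1.35)  len=2.2761
  (v2,v4,v0) [-+-] → (-0.6757, 0.627681, -1.35)–(-0.6757, -0.915, -1.35)  len=1.5427
  (v1,v7,v3) [-+-] → (-0.6757, -0.627681, 1.35)–(-0.6757, 0.915, 1.35)  len=1.5427
  (v5,v1,v4) [+-+] → (-0.6757, -0.915, 1.35)–(-0.6757, -0.915, 0.926086)  len=0.4239
  (v5,v7,v1) [++-] → (-0.6757, -0.627681, 1.35)–(-0.6757, -0.915, 1.35)  len=0.2873
  (v3,v7,v2) [-+-] → (-0.6757, 0.915, 1.35)–(-0.6757, 0.915, -0.926086)  len=2.2761
  (v6,v4,v2) [++-] → (-0.6757, 0.627681, -1.35)–(-0.6757, 0.915, -1.35)  len=0.2873
  (v2,v7,v6) [-++] → (-0.6757, 0.915, -0.926086)–(-0.6757, 0.915, -1.35)  len=0.4239

Chained into 1 loop(s):
  loop 1: 8 segments, perimeter = 9.0600
Total perimeter = 9.060

loops=1 perimeter=9.060


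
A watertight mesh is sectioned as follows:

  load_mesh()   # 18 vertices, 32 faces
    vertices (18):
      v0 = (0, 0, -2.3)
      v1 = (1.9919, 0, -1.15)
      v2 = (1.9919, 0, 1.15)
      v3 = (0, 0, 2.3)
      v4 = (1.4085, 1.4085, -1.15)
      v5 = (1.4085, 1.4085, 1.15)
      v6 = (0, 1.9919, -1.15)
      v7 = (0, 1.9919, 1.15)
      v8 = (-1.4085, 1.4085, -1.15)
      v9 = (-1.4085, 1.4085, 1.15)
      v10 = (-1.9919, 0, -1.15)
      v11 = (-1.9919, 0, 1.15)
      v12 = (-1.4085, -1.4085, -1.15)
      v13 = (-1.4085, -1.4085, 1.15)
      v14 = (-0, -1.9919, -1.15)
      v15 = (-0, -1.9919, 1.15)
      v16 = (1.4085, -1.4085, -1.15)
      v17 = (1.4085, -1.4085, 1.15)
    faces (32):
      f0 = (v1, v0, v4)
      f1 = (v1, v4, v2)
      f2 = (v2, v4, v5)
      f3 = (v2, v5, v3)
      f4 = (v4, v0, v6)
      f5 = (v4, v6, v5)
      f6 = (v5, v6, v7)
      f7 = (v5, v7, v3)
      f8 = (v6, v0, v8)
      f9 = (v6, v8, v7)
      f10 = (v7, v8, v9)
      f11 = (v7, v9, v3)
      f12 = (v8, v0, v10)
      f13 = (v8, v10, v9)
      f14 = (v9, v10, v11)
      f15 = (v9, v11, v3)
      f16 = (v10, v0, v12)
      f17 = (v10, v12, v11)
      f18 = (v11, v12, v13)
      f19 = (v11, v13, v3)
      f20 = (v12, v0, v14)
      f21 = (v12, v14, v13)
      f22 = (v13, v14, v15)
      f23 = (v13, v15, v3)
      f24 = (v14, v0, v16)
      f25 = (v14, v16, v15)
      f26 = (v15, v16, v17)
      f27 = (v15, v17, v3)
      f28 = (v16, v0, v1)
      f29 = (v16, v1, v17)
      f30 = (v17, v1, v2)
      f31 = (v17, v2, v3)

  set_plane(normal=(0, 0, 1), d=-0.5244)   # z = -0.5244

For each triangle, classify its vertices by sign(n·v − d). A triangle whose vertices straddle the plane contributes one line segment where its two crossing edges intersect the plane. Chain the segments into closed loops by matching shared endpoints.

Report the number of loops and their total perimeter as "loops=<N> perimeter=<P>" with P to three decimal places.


Straddling triangles (16 of 32):
  (v1,v4,v2) [--+] → (1.56718, 1.02539, -0.5244)–(1.9919, 0, -0.5244)  len=1.1099
  (v2,v4,v5) [+-+] → (1.56718, 1.02539, -0.5244)–(1.4085, 1.4085, -0.5244)  len=0.4147
  (v4,v6,v5) [--+] → (0.383112, 1.83322, -0.5244)–(1.4085, 1.4085, -0.5244)  len=1.1099
  (v5,v6,v7) [+-+] → (0.383112, 1.83322, -0.5244)–(0, 1.9919, -0.5244)  len=0.4147
  (v6,v8,v7) [--+] → (-1.02539, 1.56718, -0.5244)–(0, 1.9919, -0.5244)  len=1.1099
  (v7,v8,v9) [+-+] → (-1.02539, 1.56718, -0.5244)–(-1.4085, 1.4085, -0.5244)  len=0.4147
  (v8,v10,v9) [--+] → (-1.83322, 0.383112, -0.5244)–(-1.4085, 1.4085, -0.5244)  len=1.1099
  (v9,v10,v11) [+-+] → (-1.83322, 0.383112, -0.5244)–(-1.9919, 0, -0.5244)  len=0.4147
  (v10,v12,v11) [--+] → (-1.56718, -1.02539, -0.5244)–(-1.9919, 0, -0.5244)  len=1.1099
  (v11,v12,v13) [+-+] → (-1.56718, -1.02539, -0.5244)–(-1.4085, -1.4085, -0.5244)  len=0.4147
  (v12,v14,v13) [--+] → (-0.383112, -1.83322, -0.5244)–(-1.4085, -1.4085, -0.5244)  len=1.1099
  (v13,v14,v15) [+-+] → (-0.383112, -1.83322, -0.5244)–(0, -1.9919, -0.5244)  len=0.4147
  (v14,v16,v15) [--+] → (1.02539, -1.56718, -0.5244)–(0, -1.9919, -0.5244)  len=1.1099
  (v15,v16,v17) [+-+] → (1.02539, -1.56718, -0.5244)–(1.4085, -1.4085, -0.5244)  len=0.4147
  (v16,v1,v17) [--+] → (1.83322, -0.383112, -0.5244)–(1.4085, -1.4085, -0.5244)  len=1.1099
  (v17,v1,v2) [+-+] → (1.83322, -0.383112, -0.5244)–(1.9919, 0, -0.5244)  len=0.4147

Chained into 1 loop(s):
  loop 1: 16 segments, perimeter = 12.1963
Total perimeter = 12.196

loops=1 perimeter=12.196


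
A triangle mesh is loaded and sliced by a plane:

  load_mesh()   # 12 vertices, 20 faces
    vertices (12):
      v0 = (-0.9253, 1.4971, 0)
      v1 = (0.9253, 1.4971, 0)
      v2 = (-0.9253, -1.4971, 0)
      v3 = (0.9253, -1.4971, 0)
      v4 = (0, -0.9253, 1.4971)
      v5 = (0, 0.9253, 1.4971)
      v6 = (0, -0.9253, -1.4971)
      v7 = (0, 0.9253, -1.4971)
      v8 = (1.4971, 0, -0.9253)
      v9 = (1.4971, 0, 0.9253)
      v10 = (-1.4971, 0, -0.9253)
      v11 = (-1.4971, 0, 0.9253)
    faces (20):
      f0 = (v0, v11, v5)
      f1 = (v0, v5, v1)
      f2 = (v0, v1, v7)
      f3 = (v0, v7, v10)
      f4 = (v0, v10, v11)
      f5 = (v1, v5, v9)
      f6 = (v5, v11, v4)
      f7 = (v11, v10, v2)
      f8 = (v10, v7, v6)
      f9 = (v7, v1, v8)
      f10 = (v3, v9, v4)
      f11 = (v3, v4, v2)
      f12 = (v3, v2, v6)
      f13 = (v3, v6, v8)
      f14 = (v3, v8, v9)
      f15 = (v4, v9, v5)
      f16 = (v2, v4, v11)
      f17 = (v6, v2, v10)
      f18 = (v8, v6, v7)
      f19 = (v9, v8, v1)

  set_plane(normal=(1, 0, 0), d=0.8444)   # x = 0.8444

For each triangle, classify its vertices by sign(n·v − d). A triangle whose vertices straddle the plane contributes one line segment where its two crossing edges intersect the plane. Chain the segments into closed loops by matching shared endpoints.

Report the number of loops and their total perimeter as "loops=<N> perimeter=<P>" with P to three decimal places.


Straddling triangles (10 of 20):
  (v0,v5,v1) [--+] → (0.8444, 1.44711, 0.130893)–(0.8444, 1.4971, 0)  len=0.1401
  (v0,v1,v7) [-+-] → (0.8444, 1.4971, 0)–(0.8444, 1.44711, -0.130893)  len=0.1401
  (v1,v5,v9) [+-+] → (0.8444, 1.44711, 0.130893)–(0.8444, 0.403409, 1.17459)  len=1.4760
  (v7,v1,v8) [-++] → (0.8444, 1.44711, -0.130893)–(0.8444, 0.403409, -1.17459)  len=1.4760
  (v3,v9,v4) [++-] → (0.8444, -0.403409, 1.17459)–(0.8444, -1.44711, 0.130893)  len=1.4760
  (v3,v4,v2) [+--] → (0.8444, -1.44711, 0.130893)–(0.8444, -1.4971, 0)  len=0.1401
  (v3,v2,v6) [+--] → (0.8444, -1.4971, 0)–(0.8444, -1.44711, -0.130893)  len=0.1401
  (v3,v6,v8) [+-+] → (0.8444, -1.44711, -0.130893)–(0.8444, -0.403409, -1.17459)  len=1.4760
  (v4,v9,v5) [-+-] → (0.8444, -0.403409, 1.17459)–(0.8444, 0.403409, 1.17459)  len=0.8068
  (v8,v6,v7) [+--] → (0.8444, -0.403409, -1.17459)–(0.8444, 0.403409, -1.17459)  len=0.8068

Chained into 1 loop(s):
  loop 1: 10 segments, perimeter = 8.0781
Total perimeter = 8.078

loops=1 perimeter=8.078


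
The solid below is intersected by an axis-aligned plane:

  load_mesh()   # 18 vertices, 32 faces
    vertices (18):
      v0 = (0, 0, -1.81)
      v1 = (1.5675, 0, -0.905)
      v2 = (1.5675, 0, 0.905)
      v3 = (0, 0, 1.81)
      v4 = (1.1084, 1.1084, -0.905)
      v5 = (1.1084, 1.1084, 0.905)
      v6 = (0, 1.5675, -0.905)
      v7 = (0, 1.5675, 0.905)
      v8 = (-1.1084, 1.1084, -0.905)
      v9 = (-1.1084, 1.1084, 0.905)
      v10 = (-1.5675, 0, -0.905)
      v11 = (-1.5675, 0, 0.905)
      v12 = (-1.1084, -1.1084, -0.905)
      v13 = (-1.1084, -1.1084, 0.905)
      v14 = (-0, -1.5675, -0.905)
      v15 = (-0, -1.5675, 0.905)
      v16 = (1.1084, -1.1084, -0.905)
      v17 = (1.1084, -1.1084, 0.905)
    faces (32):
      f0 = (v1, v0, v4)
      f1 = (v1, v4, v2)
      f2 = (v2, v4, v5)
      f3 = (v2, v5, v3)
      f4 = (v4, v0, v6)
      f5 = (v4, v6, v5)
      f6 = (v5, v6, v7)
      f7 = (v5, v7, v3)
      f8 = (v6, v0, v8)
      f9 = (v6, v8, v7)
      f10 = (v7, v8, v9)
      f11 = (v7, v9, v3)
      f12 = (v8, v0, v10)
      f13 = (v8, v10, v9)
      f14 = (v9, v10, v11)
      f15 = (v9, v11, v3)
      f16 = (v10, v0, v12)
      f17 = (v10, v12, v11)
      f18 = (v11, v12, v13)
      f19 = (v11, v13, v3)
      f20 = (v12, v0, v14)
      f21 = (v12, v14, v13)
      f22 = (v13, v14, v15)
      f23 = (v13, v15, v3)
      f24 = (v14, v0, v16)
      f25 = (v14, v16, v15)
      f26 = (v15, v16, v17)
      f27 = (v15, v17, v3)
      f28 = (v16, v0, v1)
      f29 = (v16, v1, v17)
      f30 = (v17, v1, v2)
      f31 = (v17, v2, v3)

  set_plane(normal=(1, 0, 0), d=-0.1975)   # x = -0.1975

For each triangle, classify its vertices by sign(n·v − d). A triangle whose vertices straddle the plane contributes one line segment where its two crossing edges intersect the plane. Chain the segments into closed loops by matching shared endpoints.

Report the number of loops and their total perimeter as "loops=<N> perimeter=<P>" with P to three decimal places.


loops=1 perimeter=10.382

Straddling triangles (12 of 32):
  (v6,v0,v8) [++-] → (-0.1975, 0.1975, -1.64874)–(-0.1975, 1.4857, -0.905)  len=1.4875
  (v6,v8,v7) [+-+] → (-0.1975, 1.4857, -0.905)–(-0.1975, 1.4857, 0.582486)  len=1.4875
  (v7,v8,v9) [+--] → (-0.1975, 1.4857, 0.582486)–(-0.1975, 1.4857, 0.905)  len=0.3225
  (v7,v9,v3) [+-+] → (-0.1975, 1.4857, 0.905)–(-0.1975, 0.1975, 1.64874)  len=1.4875
  (v8,v0,v10) [-+-] → (-0.1975, 0.1975, -1.64874)–(-0.1975, 0, -1.69597)  len=0.2031
  (v9,v11,v3) [--+] → (-0.1975, 0, 1.69597)–(-0.1975, 0.1975, 1.64874)  len=0.2031
  (v10,v0,v12) [-+-] → (-0.1975, 0, -1.69597)–(-0.1975, -0.1975, -1.64874)  len=0.2031
  (v11,v13,v3) [--+] → (-0.1975, -0.1975, 1.64874)–(-0.1975, 0, 1.69597)  len=0.2031
  (v12,v0,v14) [-++] → (-0.1975, -0.1975, -1.64874)–(-0.1975, -1.4857, -0.905)  len=1.4875
  (v12,v14,v13) [-+-] → (-0.1975, -1.4857, -0.905)–(-0.1975, -1.4857, -0.582486)  len=0.3225
  (v13,v14,v15) [-++] → (-0.1975, -1.4857, -0.582486)–(-0.1975, -1.4857, 0.905)  len=1.4875
  (v13,v15,v3) [-++] → (-0.1975, -1.4857, 0.905)–(-0.1975, -0.1975, 1.64874)  len=1.4875

Chained into 1 loop(s):
  loop 1: 12 segments, perimeter = 10.3822
Total perimeter = 10.382


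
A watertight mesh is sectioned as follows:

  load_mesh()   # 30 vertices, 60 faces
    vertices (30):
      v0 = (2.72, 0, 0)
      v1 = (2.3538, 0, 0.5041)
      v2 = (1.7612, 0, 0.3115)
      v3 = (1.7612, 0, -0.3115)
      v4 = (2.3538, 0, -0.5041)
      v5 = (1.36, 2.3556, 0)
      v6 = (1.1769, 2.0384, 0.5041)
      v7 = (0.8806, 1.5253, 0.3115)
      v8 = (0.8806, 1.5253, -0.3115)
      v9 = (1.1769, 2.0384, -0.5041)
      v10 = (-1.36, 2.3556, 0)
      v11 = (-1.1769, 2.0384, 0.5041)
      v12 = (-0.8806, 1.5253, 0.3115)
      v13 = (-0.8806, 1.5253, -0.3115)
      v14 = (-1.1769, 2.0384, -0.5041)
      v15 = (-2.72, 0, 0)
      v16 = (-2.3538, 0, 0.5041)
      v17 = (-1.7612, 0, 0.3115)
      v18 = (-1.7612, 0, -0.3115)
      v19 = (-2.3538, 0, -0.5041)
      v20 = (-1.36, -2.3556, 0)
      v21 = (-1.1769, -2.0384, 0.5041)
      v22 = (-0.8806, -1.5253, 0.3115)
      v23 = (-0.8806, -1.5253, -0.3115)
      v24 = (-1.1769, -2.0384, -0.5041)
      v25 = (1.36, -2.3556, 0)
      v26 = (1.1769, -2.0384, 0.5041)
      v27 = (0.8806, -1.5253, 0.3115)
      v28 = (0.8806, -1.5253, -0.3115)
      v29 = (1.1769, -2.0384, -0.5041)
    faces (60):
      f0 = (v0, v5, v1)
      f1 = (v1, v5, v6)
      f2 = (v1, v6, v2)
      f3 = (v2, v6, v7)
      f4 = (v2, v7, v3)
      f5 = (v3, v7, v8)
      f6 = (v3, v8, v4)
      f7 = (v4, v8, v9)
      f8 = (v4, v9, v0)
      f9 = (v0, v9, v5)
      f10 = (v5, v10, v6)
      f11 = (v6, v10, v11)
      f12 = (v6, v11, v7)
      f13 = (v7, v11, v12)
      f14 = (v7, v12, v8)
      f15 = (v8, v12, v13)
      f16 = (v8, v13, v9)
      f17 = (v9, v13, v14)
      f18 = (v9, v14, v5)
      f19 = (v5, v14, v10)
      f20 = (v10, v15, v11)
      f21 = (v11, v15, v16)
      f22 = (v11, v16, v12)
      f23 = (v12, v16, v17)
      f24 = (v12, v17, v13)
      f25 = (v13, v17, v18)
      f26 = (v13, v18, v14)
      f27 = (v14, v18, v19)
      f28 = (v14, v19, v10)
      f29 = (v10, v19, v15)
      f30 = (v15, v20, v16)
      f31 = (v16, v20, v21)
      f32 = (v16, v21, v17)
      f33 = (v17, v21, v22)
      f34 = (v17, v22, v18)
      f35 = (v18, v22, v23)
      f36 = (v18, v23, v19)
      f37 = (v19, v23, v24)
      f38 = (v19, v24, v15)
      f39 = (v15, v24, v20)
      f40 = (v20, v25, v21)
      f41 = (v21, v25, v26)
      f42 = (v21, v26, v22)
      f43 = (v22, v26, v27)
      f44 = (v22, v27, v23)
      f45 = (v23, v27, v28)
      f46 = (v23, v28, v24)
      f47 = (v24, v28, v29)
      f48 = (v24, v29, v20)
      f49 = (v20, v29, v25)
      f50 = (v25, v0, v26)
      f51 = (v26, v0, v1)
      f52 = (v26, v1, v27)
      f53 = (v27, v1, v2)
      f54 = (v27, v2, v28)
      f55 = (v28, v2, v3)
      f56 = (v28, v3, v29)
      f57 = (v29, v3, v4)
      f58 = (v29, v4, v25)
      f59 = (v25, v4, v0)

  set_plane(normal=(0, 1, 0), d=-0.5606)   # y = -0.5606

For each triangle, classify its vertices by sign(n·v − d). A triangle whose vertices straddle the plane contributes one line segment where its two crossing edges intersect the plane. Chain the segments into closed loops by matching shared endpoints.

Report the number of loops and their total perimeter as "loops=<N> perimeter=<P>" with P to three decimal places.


loops=2 perimeter=6.231

Straddling triangles (20 of 60):
  (v15,v20,v16) [+-+] → (-2.39634, -0.5606, 0)–(-2.11729, -0.5606, 0.384131)  len=0.4748
  (v16,v20,v21) [+--] → (-2.11729, -0.5606, 0.384131)–(-2.03013, -0.5606, 0.5041)  len=0.1483
  (v16,v21,v17) [+-+] → (-2.03013, -0.5606, 0.5041)–(-1.60051, -0.5606, 0.364469)  len=0.4517
  (v17,v21,v22) [+--] → (-1.60051, -0.5606, 0.364469)–(-1.43755, -0.5606, 0.3115)  len=0.1713
  (v17,v22,v18) [+-+] → (-1.43755, -0.5606, 0.3115)–(-1.43755, -0.5606, -0.0825262)  len=0.3940
  (v18,v22,v23) [+--] → (-1.43755, -0.5606, -0.0825262)–(-1.43755, -0.5606, -0.3115)  len=0.2290
  (v18,v23,v19) [+-+] → (-1.43755, -0.5606, -0.3115)–(-1.81235, -0.5606, -0.433313)  len=0.3941
  (v19,v23,v24) [+--] → (-1.81235, -0.5606, -0.433313)–(-2.03013, -0.5606, -0.5041)  len=0.2290
  (v19,v24,v15) [+-+] → (-2.03013, -0.5606, -0.5041)–(-2.29562, -0.5606, -0.138637)  len=0.4517
  (v15,v24,v20) [+--] → (-2.29562, -0.5606, -0.138637)–(-2.39634, -0.5606, 0)  len=0.1714
  (v25,v0,v26) [-+-] → (2.39634, -0.5606, 0)–(2.29562, -0.5606, 0.138637)  len=0.1714
  (v26,v0,v1) [-++] → (2.29562, -0.5606, 0.138637)–(2.03013, -0.5606, 0.5041)  len=0.4517
  (v26,v1,v27) [-+-] → (2.03013, -0.5606, 0.5041)–(1.81235, -0.5606, 0.433313)  len=0.2290
  (v27,v1,v2) [-++] → (1.81235, -0.5606, 0.433313)–(1.43755, -0.5606, 0.3115)  len=0.3941
  (v27,v2,v28) [-+-] → (1.43755, -0.5606, 0.3115)–(1.43755, -0.5606, 0.0825262)  len=0.2290
  (v28,v2,v3) [-++] → (1.43755, -0.5606, 0.0825262)–(1.43755, -0.5606, -0.3115)  len=0.3940
  (v28,v3,v29) [-+-] → (1.43755, -0.5606, -0.3115)–(1.60051, -0.5606, -0.364469)  len=0.1713
  (v29,v3,v4) [-++] → (1.60051, -0.5606, -0.364469)–(2.03013, -0.5606, -0.5041)  len=0.4517
  (v29,v4,v25) [-+-] → (2.03013, -0.5606, -0.5041)–(2.11729, -0.5606, -0.384131)  len=0.1483
  (v25,v4,v0) [-++] → (2.11729, -0.5606, -0.384131)–(2.39634, -0.5606, 0)  len=0.4748

Chained into 2 loop(s):
  loop 1: 10 segments, perimeter = 3.1153
  loop 2: 10 segments, perimeter = 3.1153
Total perimeter = 6.231


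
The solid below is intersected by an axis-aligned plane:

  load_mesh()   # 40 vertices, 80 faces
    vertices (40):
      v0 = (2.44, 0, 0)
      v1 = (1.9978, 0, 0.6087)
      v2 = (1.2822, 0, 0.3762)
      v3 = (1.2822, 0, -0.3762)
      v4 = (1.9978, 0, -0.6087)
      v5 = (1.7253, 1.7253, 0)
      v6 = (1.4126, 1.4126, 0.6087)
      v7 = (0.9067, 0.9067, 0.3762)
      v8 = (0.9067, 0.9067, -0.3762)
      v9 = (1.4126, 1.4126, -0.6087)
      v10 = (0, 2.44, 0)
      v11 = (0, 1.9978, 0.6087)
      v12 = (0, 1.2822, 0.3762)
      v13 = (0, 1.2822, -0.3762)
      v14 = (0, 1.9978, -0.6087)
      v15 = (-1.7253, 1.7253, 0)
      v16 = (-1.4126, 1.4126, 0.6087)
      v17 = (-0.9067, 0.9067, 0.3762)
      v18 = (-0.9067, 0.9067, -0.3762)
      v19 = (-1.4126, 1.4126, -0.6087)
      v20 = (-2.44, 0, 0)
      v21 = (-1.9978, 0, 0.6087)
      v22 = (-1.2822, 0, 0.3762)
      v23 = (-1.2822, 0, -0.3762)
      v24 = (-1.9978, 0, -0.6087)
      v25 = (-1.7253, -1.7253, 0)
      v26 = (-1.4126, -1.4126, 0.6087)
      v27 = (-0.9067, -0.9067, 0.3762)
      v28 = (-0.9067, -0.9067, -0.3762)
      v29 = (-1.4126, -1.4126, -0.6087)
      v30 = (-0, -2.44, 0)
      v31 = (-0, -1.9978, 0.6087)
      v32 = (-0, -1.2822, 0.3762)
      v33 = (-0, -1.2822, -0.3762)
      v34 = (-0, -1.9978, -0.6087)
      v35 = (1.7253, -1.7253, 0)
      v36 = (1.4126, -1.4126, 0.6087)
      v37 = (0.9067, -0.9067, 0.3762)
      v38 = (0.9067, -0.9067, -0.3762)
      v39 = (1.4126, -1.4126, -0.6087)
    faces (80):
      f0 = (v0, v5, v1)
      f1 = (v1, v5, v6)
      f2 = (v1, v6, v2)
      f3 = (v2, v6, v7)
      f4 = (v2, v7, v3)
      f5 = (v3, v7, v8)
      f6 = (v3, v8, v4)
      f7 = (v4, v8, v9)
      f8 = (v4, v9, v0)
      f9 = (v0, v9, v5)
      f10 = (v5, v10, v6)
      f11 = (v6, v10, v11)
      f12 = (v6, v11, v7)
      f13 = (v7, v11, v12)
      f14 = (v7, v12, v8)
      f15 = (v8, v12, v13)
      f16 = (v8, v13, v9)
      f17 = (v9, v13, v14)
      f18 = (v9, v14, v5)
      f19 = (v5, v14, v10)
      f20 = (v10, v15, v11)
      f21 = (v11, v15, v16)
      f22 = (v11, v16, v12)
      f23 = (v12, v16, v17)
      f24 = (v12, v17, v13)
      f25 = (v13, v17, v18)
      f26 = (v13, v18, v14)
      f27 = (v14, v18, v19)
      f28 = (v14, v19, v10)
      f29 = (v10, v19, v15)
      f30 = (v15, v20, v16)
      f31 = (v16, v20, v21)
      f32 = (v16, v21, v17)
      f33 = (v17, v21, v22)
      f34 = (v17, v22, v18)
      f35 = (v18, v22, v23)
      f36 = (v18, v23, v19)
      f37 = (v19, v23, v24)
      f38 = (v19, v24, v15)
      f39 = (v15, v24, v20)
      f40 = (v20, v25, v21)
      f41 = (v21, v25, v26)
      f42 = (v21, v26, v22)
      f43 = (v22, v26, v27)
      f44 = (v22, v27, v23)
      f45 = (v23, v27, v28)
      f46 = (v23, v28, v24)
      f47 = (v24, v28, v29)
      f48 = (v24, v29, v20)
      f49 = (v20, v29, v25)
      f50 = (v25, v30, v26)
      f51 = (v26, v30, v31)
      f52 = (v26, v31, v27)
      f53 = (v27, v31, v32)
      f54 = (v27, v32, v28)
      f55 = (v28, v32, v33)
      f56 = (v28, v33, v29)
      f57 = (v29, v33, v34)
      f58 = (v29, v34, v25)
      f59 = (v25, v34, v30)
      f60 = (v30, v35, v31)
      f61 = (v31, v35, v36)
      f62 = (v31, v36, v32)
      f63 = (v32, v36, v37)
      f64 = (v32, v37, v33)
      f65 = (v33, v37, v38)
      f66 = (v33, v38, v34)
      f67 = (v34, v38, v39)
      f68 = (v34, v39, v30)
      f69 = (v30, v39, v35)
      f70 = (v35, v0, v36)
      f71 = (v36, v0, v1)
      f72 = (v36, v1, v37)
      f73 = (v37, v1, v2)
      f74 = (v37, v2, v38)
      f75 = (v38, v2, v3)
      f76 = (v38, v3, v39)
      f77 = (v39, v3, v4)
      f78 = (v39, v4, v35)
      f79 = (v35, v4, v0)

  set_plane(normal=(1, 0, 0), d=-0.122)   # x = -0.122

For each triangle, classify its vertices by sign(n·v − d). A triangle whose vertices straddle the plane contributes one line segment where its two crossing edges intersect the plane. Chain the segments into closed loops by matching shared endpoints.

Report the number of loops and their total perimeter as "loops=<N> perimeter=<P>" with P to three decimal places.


loops=2 perimeter=7.524

Straddling triangles (20 of 80):
  (v10,v15,v11) [+-+] → (-0.122, 2.38946, 0)–(-0.122, 1.97853, 0.565657)  len=0.6992
  (v11,v15,v16) [+--] → (-0.122, 1.97853, 0.565657)–(-0.122, 1.94726, 0.6087)  len=0.0532
  (v11,v16,v12) [+-+] → (-0.122, 1.94726, 0.6087)–(-0.122, 1.29346, 0.39628)  len=0.6874
  (v12,v16,v17) [+--] → (-0.122, 1.29346, 0.39628)–(-0.122, 1.23168, 0.3762)  len=0.0650
  (v12,v17,v13) [+-+] → (-0.122, 1.23168, 0.3762)–(-0.122, 1.23168, -0.274962)  len=0.6512
  (v13,v17,v18) [+--] → (-0.122, 1.23168, -0.274962)–(-0.122, 1.23168, -0.3762)  len=0.1012
  (v13,v18,v14) [+-+] → (-0.122, 1.23168, -0.3762)–(-0.122, 1.85099, -0.577416)  len=0.6512
  (v14,v18,v19) [+--] → (-0.122, 1.85099, -0.577416)–(-0.122, 1.94726, -0.6087)  len=0.1012
  (v14,v19,v10) [+-+] → (-0.122, 1.94726, -0.6087)–(-0.122, 2.35127, -0.0525707)  len=0.6874
  (v10,v19,v15) [+--] → (-0.122, 2.35127, -0.0525707)–(-0.122, 2.38946, 0)  len=0.0650
  (v25,v30,v26) [-+-] → (-0.122, -2.38946, 0)–(-0.122, -2.35127, 0.0525707)  len=0.0650
  (v26,v30,v31) [-++] → (-0.122, -2.35127, 0.0525707)–(-0.122, -1.94726, 0.6087)  len=0.6874
  (v26,v31,v27) [-+-] → (-0.122, -1.94726, 0.6087)–(-0.122, -1.85099, 0.577416)  len=0.1012
  (v27,v31,v32) [-++] → (-0.122, -1.85099, 0.577416)–(-0.122, -1.23168, 0.3762)  len=0.6512
  (v27,v32,v28) [-+-] → (-0.122, -1.23168, 0.3762)–(-0.122, -1.23168, 0.274962)  len=0.1012
  (v28,v32,v33) [-++] → (-0.122, -1.23168, 0.274962)–(-0.122, -1.23168, -0.3762)  len=0.6512
  (v28,v33,v29) [-+-] → (-0.122, -1.23168, -0.3762)–(-0.122, -1.29346, -0.39628)  len=0.0650
  (v29,v33,v34) [-++] → (-0.122, -1.29346, -0.39628)–(-0.122, -1.94726, -0.6087)  len=0.6874
  (v29,v34,v25) [-+-] → (-0.122, -1.94726, -0.6087)–(-0.122, -1.97853, -0.565657)  len=0.0532
  (v25,v34,v30) [-++] → (-0.122, -1.97853, -0.565657)–(-0.122, -2.38946, 0)  len=0.6992

Chained into 2 loop(s):
  loop 1: 10 segments, perimeter = 3.7620
  loop 2: 10 segments, perimeter = 3.7620
Total perimeter = 7.524


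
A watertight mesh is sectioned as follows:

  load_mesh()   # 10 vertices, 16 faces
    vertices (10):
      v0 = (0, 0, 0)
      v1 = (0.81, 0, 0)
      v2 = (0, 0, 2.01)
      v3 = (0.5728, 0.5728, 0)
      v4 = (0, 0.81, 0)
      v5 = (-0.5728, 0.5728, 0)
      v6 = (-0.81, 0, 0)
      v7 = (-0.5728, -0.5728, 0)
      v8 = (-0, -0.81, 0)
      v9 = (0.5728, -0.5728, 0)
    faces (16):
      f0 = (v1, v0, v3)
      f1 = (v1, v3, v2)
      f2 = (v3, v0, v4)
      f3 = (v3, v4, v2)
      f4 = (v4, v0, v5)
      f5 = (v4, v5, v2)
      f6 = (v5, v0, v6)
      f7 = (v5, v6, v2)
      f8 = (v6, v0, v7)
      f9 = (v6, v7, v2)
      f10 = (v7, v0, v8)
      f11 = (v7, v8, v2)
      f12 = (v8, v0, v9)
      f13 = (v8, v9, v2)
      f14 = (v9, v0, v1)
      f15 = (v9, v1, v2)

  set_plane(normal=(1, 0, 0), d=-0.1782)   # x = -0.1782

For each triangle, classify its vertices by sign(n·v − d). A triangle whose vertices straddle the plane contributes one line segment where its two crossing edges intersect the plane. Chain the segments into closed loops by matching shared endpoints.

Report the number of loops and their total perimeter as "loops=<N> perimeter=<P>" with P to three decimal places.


loops=1 perimeter=4.969

Straddling triangles (8 of 16):
  (v4,v0,v5) [++-] → (-0.1782, 0.1782, 0)–(-0.1782, 0.736206, 0)  len=0.5580
  (v4,v5,v2) [+-+] → (-0.1782, 0.736206, 0)–(-0.1782, 0.1782, 1.38468)  len=1.4929
  (v5,v0,v6) [-+-] → (-0.1782, 0.1782, 0)–(-0.1782, 0, 0)  len=0.1782
  (v5,v6,v2) [--+] → (-0.1782, 0, 1.5678)–(-0.1782, 0.1782, 1.38468)  len=0.2555
  (v6,v0,v7) [-+-] → (-0.1782, 0, 0)–(-0.1782, -0.1782, 0)  len=0.1782
  (v6,v7,v2) [--+] → (-0.1782, -0.1782, 1.38468)–(-0.1782, 0, 1.5678)  len=0.2555
  (v7,v0,v8) [-++] → (-0.1782, -0.1782, 0)–(-0.1782, -0.736206, 0)  len=0.5580
  (v7,v8,v2) [-++] → (-0.1782, -0.736206, 0)–(-0.1782, -0.1782, 1.38468)  len=1.4929

Chained into 1 loop(s):
  loop 1: 8 segments, perimeter = 4.9692
Total perimeter = 4.969


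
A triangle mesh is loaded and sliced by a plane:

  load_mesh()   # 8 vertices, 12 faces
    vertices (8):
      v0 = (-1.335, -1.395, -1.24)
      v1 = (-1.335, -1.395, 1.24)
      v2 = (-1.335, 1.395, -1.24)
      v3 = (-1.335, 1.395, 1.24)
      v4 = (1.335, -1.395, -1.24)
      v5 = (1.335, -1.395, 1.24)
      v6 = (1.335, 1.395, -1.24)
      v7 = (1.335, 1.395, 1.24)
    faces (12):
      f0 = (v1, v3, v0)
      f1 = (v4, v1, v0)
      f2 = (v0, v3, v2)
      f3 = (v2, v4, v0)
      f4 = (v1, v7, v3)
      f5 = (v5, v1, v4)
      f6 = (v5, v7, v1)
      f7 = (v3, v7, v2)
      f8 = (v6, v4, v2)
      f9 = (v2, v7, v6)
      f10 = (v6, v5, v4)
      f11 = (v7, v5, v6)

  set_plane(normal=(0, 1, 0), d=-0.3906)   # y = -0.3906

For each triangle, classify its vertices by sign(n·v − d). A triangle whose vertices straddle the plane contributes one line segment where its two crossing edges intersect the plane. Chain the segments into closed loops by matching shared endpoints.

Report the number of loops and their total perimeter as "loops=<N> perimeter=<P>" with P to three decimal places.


loops=1 perimeter=10.300

Straddling triangles (8 of 12):
  (v1,v3,v0) [-+-] → (-1.335, -0.3906, 1.24)–(-1.335, -0.3906, -0.3472)  len=1.5872
  (v0,v3,v2) [-++] → (-1.335, -0.3906, -0.3472)–(-1.335, -0.3906, -1.24)  len=0.8928
  (v2,v4,v0) [+--] → (0.3738, -0.3906, -1.24)–(-1.335, -0.3906, -1.24)  len=1.7088
  (v1,v7,v3) [-++] → (-0.3738, -0.3906, 1.24)–(-1.335, -0.3906, 1.24)  len=0.9612
  (v5,v7,v1) [-+-] → (1.335, -0.3906, 1.24)–(-0.3738, -0.3906, 1.24)  len=1.7088
  (v6,v4,v2) [+-+] → (1.335, -0.3906, -1.24)–(0.3738, -0.3906, -1.24)  len=0.9612
  (v6,v5,v4) [+--] → (1.335, -0.3906, 0.3472)–(1.335, -0.3906, -1.24)  len=1.5872
  (v7,v5,v6) [+-+] → (1.335, -0.3906, 1.24)–(1.335, -0.3906, 0.3472)  len=0.8928

Chained into 1 loop(s):
  loop 1: 8 segments, perimeter = 10.3000
Total perimeter = 10.300


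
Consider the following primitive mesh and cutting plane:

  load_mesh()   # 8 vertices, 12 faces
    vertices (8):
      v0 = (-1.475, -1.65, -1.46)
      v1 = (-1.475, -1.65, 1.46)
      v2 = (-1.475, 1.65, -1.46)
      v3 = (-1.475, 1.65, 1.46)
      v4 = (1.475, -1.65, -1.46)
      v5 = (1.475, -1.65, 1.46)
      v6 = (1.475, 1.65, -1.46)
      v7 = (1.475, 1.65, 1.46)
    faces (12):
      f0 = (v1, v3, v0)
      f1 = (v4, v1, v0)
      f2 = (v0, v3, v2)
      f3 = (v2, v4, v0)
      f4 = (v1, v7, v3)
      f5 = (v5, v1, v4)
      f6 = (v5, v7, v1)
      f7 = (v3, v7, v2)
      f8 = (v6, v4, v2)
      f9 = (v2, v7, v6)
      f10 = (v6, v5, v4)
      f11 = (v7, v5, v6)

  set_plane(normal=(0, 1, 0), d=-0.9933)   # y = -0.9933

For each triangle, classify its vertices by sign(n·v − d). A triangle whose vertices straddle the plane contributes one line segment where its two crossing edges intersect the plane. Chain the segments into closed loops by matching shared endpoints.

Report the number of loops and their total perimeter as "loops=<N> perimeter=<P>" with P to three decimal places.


Straddling triangles (8 of 12):
  (v1,v3,v0) [-+-] → (-1.475, -0.9933, 1.46)–(-1.475, -0.9933, -0.87892)  len=2.3389
  (v0,v3,v2) [-++] → (-1.475, -0.9933, -0.87892)–(-1.475, -0.9933, -1.46)  len=0.5811
  (v2,v4,v0) [+--] → (0.88795, -0.9933, -1.46)–(-1.475, -0.9933, -1.46)  len=2.3630
  (v1,v7,v3) [-++] → (-0.88795, -0.9933, 1.46)–(-1.475, -0.9933, 1.46)  len=0.5870
  (v5,v7,v1) [-+-] → (1.475, -0.9933, 1.46)–(-0.88795, -0.9933, 1.46)  len=2.3630
  (v6,v4,v2) [+-+] → (1.475, -0.9933, -1.46)–(0.88795, -0.9933, -1.46)  len=0.5870
  (v6,v5,v4) [+--] → (1.475, -0.9933, 0.87892)–(1.475, -0.9933, -1.46)  len=2.3389
  (v7,v5,v6) [+-+] → (1.475, -0.9933, 1.46)–(1.475, -0.9933, 0.87892)  len=0.5811

Chained into 1 loop(s):
  loop 1: 8 segments, perimeter = 11.7400
Total perimeter = 11.740

loops=1 perimeter=11.740


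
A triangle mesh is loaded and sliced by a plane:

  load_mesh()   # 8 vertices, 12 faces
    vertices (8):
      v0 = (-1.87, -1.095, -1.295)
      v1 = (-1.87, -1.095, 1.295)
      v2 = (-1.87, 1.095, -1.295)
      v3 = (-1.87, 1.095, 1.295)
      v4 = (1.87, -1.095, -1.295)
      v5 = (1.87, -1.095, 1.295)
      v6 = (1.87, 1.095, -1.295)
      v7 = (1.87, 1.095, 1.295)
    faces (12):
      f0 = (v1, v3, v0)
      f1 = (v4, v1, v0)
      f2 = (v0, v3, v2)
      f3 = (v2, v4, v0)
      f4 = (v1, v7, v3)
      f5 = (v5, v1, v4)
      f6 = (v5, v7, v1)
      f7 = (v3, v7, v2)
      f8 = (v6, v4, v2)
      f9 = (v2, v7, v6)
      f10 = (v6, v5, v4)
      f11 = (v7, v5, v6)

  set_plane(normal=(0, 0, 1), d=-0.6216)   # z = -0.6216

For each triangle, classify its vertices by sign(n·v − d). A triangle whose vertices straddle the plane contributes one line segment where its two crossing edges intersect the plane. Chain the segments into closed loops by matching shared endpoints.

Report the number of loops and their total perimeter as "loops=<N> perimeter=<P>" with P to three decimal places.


Straddling triangles (8 of 12):
  (v1,v3,v0) [++-] → (-1.87, -0.5256, -0.6216)–(-1.87, -1.095, -0.6216)  len=0.5694
  (v4,v1,v0) [-+-] → (0.8976, -1.095, -0.6216)–(-1.87, -1.095, -0.6216)  len=2.7676
  (v0,v3,v2) [-+-] → (-1.87, -0.5256, -0.6216)–(-1.87, 1.095, -0.6216)  len=1.6206
  (v5,v1,v4) [++-] → (0.8976, -1.095, -0.6216)–(1.87, -1.095, -0.6216)  len=0.9724
  (v3,v7,v2) [++-] → (-0.8976, 1.095, -0.6216)–(-1.87, 1.095, -0.6216)  len=0.9724
  (v2,v7,v6) [-+-] → (-0.8976, 1.095, -0.6216)–(1.87, 1.095, -0.6216)  len=2.7676
  (v6,v5,v4) [-+-] → (1.87, 0.5256, -0.6216)–(1.87, -1.095, -0.6216)  len=1.6206
  (v7,v5,v6) [++-] → (1.87, 0.5256, -0.6216)–(1.87, 1.095, -0.6216)  len=0.5694

Chained into 1 loop(s):
  loop 1: 8 segments, perimeter = 11.8600
Total perimeter = 11.860

loops=1 perimeter=11.860


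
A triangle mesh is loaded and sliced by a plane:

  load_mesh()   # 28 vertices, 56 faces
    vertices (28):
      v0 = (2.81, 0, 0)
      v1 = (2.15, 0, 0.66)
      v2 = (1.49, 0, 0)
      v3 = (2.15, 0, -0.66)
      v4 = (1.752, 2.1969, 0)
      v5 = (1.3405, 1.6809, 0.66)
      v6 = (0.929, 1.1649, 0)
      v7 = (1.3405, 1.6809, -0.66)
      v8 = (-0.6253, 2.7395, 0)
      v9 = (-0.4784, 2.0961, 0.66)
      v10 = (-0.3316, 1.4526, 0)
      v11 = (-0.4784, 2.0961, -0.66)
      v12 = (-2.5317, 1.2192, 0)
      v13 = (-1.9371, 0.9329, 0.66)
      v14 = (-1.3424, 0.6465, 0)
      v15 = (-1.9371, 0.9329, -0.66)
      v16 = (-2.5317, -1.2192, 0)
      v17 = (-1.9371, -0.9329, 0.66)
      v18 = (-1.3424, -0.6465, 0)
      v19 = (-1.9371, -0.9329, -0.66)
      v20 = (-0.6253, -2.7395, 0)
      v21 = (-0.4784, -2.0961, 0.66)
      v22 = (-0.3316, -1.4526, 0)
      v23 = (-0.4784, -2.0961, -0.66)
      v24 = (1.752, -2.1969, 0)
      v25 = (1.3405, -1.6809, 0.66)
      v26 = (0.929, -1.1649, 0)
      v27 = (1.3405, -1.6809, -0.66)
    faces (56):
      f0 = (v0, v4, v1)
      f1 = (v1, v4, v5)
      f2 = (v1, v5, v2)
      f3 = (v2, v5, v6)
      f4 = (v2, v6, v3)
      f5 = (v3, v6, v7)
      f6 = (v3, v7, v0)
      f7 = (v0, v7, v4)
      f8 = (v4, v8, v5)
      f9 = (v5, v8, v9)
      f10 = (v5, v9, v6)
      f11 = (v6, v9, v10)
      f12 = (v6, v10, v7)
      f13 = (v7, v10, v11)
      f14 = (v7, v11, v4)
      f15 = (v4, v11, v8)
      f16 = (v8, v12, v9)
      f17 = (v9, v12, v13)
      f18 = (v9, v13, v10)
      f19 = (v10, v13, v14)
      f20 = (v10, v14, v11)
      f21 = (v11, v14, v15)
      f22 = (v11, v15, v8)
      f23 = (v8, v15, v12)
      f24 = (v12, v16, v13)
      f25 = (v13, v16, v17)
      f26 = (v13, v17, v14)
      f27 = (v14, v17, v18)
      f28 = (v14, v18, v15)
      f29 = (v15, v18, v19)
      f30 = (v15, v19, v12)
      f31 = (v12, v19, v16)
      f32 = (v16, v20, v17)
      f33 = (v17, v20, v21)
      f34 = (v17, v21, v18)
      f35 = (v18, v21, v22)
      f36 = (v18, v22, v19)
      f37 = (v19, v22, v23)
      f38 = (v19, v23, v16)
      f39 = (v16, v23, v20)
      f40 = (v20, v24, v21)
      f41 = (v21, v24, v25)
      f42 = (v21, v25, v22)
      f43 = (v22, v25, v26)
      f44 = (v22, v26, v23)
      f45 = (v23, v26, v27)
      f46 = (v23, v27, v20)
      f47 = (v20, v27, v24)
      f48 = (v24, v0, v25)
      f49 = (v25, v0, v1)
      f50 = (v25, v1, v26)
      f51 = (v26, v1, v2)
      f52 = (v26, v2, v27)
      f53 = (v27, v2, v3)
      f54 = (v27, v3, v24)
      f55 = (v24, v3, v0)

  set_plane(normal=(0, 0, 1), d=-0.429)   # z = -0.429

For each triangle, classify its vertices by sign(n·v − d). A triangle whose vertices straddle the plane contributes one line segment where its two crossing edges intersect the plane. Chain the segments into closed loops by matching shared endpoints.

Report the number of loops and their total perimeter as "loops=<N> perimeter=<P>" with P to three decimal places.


loops=2 perimeter=26.120

Straddling triangles (28 of 56):
  (v2,v6,v3) [++-] → (1.72265, 0.407715, -0.429)–(1.919, 0, -0.429)  len=0.4525
  (v3,v6,v7) [-+-] → (1.72265, 0.407715, -0.429)–(1.19647, 1.5003, -0.429)  len=1.2127
  (v3,v7,v0) [--+] → (1.85482, 1.09259, -0.429)–(2.381, 0, -0.429)  len=1.2127
  (v0,v7,v4) [+-+] → (1.85483, 1.09258, -0.429)–(1.48453, 1.8615, -0.429)  len=0.8534
  (v6,v10,v7) [++-] → (0.755265, 1.60099, -0.429)–(1.19647, 1.5003, -0.429)  len=0.4526
  (v7,v10,v11) [-+-] → (0.755265, 1.60099, -0.429)–(-0.42702, 1.87087, -0.429)  len=1.2127
  (v7,v11,v4) [--+] → (0.30224, 2.13138, -0.429)–(1.48453, 1.8615, -0.429)  len=1.2127
  (v4,v11,v8) [+-+] → (0.30224, 2.13138, -0.429)–(-0.529815, 2.32129, -0.429)  len=0.8535
  (v10,v14,v11) [++-] → (-0.7808, 1.58874, -0.429)–(-0.42702, 1.87087, -0.429)  len=0.4525
  (v11,v14,v15) [-+-] → (-0.7808, 1.58874, -0.429)–(-1.72896, 0.83266, -0.429)  len=1.2127
  (v11,v15,v8) [--+] → (-1.47797, 1.56521, -0.429)–(-0.529815, 2.32129, -0.429)  len=1.2127
  (v8,v15,v12) [+-+] → (-1.47797, 1.56521, -0.429)–(-2.14521, 1.0331, -0.429)  len=0.8534
  (v14,v18,v15) [++-] → (-1.72896, 0.38011, -0.429)–(-1.72896, 0.83266, -0.429)  len=0.4526
  (v15,v18,v19) [-+-] → (-1.72896, 0.38011, -0.429)–(-1.72896, -0.83266, -0.429)  len=1.2128
  (v15,v19,v12) [--+] → (-2.14521, -0.179665, -0.429)–(-2.14521, 1.0331, -0.429)  len=1.2128
  (v12,v19,v16) [+-+] → (-2.14521, -0.179665, -0.429)–(-2.14521, -1.0331, -0.429)  len=0.8534
  (v18,v22,v19) [++-] → (-1.37518, -1.11479, -0.429)–(-1.72896, -0.83266, -0.429)  len=0.4525
  (v19,v22,v23) [-+-] → (-1.37518, -1.11479, -0.429)–(-0.42702, -1.87087, -0.429)  len=1.2127
  (v19,v23,v16) [--+] → (-1.19705, -1.78918, -0.429)–(-2.14521, -1.0331, -0.429)  len=1.2127
  (v16,v23,v20) [+-+] → (-1.19706, -1.78918, -0.429)–(-0.529815, -2.32129, -0.429)  len=0.8534
  (v22,v26,v23) [++-] → (0.01419, -1.77018, -0.429)–(-0.42702, -1.87087, -0.429)  len=0.4526
  (v23,v26,v27) [-+-] → (0.01419, -1.77018, -0.429)–(1.19647, -1.5003, -0.429)  len=1.2127
  (v23,v27,v20) [--+] → (0.65247, -2.05141, -0.429)–(-0.529815, -2.32129, -0.429)  len=1.2127
  (v20,v27,v24) [+-+] → (0.65247, -2.05141, -0.429)–(1.48453, -1.8615, -0.429)  len=0.8535
  (v26,v2,v27) [++-] → (1.39282, -1.09258, -0.429)–(1.19647, -1.5003, -0.429)  len=0.4525
  (v27,v2,v3) [-+-] → (1.39282, -1.09259, -0.429)–(1.919, 0, -0.429)  len=1.2127
  (v27,v3,v24) [--+] → (2.0107, -0.768915, -0.429)–(1.48453, -1.8615, -0.429)  len=1.2127
  (v24,v3,v0) [+-+] → (2.0107, -0.768915, -0.429)–(2.381, 0, -0.429)  len=0.8534

Chained into 2 loop(s):
  loop 1: 14 segments, perimeter = 11.6567
  loop 2: 14 segments, perimeter = 14.4630
Total perimeter = 26.120
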